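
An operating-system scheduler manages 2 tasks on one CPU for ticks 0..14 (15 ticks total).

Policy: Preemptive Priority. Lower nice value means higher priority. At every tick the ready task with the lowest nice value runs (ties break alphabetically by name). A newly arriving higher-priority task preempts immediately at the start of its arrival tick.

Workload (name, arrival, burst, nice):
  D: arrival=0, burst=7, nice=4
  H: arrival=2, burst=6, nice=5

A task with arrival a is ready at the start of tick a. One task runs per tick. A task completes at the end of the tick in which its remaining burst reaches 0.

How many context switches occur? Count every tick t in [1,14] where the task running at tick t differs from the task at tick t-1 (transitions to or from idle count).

t=0: ready={D} → run D
t=1: ready={D} → run D
t=2: ready={D,H} → run D
t=3: ready={D,H} → run D
t=4: ready={D,H} → run D
t=5: ready={D,H} → run D
t=6: ready={D,H} → run D
t=7: ready={H} → run H
t=8: ready={H} → run H
t=9: ready={H} → run H
t=10: ready={H} → run H
t=11: ready={H} → run H
t=12: ready={H} → run H
t=13: (idle)
t=14: (idle)

context switches = 2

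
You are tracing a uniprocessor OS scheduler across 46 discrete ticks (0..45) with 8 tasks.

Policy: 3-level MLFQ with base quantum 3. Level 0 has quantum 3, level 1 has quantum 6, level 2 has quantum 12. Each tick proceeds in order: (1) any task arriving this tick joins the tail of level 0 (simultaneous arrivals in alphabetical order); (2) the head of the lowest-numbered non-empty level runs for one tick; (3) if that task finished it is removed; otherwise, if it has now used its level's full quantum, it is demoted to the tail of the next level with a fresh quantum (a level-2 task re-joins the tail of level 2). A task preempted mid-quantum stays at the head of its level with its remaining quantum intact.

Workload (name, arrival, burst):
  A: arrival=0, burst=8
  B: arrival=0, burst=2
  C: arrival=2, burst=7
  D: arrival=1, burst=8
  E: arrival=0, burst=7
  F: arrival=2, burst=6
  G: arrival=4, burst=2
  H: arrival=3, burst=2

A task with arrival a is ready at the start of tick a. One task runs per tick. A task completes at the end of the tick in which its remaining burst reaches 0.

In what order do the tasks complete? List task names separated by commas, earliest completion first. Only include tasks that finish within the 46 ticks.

t=0: L0/L1/L2 = ABE/-/- → run A
t=1: L0/L1/L2 = ABED/-/- → run A
t=2: L0/L1/L2 = ABEDCF/-/- → run A
t=3: L0/L1/L2 = BEDCFH/A/- → run B
t=4: L0/L1/L2 = BEDCFHG/A/- → run B
t=5: L0/L1/L2 = EDCFHG/A/- → run E
t=6: L0/L1/L2 = EDCFHG/A/- → run E
t=7: L0/L1/L2 = EDCFHG/A/- → run E
t=8: L0/L1/L2 = DCFHG/AE/- → run D
t=9: L0/L1/L2 = DCFHG/AE/- → run D
t=10: L0/L1/L2 = DCFHG/AE/- → run D
t=11: L0/L1/L2 = CFHG/AED/- → run C
t=12: L0/L1/L2 = CFHG/AED/- → run C
t=13: L0/L1/L2 = CFHG/AED/- → run C
t=14: L0/L1/L2 = FHG/AEDC/- → run F
t=15: L0/L1/L2 = FHG/AEDC/- → run F
t=16: L0/L1/L2 = FHG/AEDC/- → run F
t=17: L0/L1/L2 = HG/AEDCF/- → run H
t=18: L0/L1/L2 = HG/AEDCF/- → run H
t=19: L0/L1/L2 = G/AEDCF/- → run G
t=20: L0/L1/L2 = G/AEDCF/- → run G
t=21: L0/L1/L2 = -/AEDCF/- → run A
t=22: L0/L1/L2 = -/AEDCF/- → run A
t=23: L0/L1/L2 = -/AEDCF/- → run A
t=24: L0/L1/L2 = -/AEDCF/- → run A
t=25: L0/L1/L2 = -/AEDCF/- → run A
t=26: L0/L1/L2 = -/EDCF/- → run E
t=27: L0/L1/L2 = -/EDCF/- → run E
t=28: L0/L1/L2 = -/EDCF/- → run E
t=29: L0/L1/L2 = -/EDCF/- → run E
t=30: L0/L1/L2 = -/DCF/- → run D
t=31: L0/L1/L2 = -/DCF/- → run D
t=32: L0/L1/L2 = -/DCF/- → run D
t=33: L0/L1/L2 = -/DCF/- → run D
t=34: L0/L1/L2 = -/DCF/- → run D
t=35: L0/L1/L2 = -/CF/- → run C
t=36: L0/L1/L2 = -/CF/- → run C
t=37: L0/L1/L2 = -/CF/- → run C
t=38: L0/L1/L2 = -/CF/- → run C
t=39: L0/L1/L2 = -/F/- → run F
t=40: L0/L1/L2 = -/F/- → run F
t=41: L0/L1/L2 = -/F/- → run F
t=42: (idle)
t=43: (idle)
t=44: (idle)
t=45: (idle)

completion order = B, H, G, A, E, D, C, F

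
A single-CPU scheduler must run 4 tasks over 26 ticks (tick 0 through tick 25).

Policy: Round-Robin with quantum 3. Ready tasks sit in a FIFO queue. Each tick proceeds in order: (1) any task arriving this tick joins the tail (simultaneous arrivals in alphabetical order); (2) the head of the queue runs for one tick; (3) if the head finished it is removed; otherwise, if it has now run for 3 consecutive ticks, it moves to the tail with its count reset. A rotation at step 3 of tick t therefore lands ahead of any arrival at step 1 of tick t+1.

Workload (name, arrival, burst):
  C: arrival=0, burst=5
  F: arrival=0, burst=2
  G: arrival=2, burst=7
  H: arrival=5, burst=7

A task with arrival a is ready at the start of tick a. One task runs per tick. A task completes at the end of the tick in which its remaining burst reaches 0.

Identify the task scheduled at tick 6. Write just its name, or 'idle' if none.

running at tick 6 = G

t=0: queue=[C,F] q_used=0 → run C
t=1: queue=[C,F] q_used=1 → run C
t=2: queue=[C,F,G] q_used=2 → run C
t=3: queue=[F,G,C] q_used=0 → run F
t=4: queue=[F,G,C] q_used=1 → run F
t=5: queue=[G,C,H] q_used=0 → run G
t=6: queue=[G,C,H] q_used=1 → run G
t=7: queue=[G,C,H] q_used=2 → run G
t=8: queue=[C,H,G] q_used=0 → run C
t=9: queue=[C,H,G] q_used=1 → run C
t=10: queue=[H,G] q_used=0 → run H
t=11: queue=[H,G] q_used=1 → run H
t=12: queue=[H,G] q_used=2 → run H
t=13: queue=[G,H] q_used=0 → run G
t=14: queue=[G,H] q_used=1 → run G
t=15: queue=[G,H] q_used=2 → run G
t=16: queue=[H,G] q_used=0 → run H
t=17: queue=[H,G] q_used=1 → run H
t=18: queue=[H,G] q_used=2 → run H
t=19: queue=[G,H] q_used=0 → run G
t=20: queue=[H] q_used=0 → run H
t=21: (idle)
t=22: (idle)
t=23: (idle)
t=24: (idle)
t=25: (idle)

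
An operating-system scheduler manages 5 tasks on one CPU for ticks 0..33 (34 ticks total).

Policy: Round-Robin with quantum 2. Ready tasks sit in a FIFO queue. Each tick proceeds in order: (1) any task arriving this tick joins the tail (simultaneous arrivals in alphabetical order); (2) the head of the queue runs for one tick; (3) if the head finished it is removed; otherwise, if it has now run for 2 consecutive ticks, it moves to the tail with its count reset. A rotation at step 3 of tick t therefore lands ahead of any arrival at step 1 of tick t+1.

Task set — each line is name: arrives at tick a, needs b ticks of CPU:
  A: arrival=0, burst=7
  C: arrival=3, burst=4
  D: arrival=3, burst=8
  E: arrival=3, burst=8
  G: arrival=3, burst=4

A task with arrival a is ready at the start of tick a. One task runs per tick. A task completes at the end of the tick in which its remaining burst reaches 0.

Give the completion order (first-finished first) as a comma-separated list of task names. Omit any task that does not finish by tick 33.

completion order = C, G, A, D, E

t=0: queue=[A] q_used=0 → run A
t=1: queue=[A] q_used=1 → run A
t=2: queue=[A] q_used=0 → run A
t=3: queue=[A,C,D,E,G] q_used=1 → run A
t=4: queue=[C,D,E,G,A] q_used=0 → run C
t=5: queue=[C,D,E,G,A] q_used=1 → run C
t=6: queue=[D,E,G,A,C] q_used=0 → run D
t=7: queue=[D,E,G,A,C] q_used=1 → run D
t=8: queue=[E,G,A,C,D] q_used=0 → run E
t=9: queue=[E,G,A,C,D] q_used=1 → run E
t=10: queue=[G,A,C,D,E] q_used=0 → run G
t=11: queue=[G,A,C,D,E] q_used=1 → run G
t=12: queue=[A,C,D,E,G] q_used=0 → run A
t=13: queue=[A,C,D,E,G] q_used=1 → run A
t=14: queue=[C,D,E,G,A] q_used=0 → run C
t=15: queue=[C,D,E,G,A] q_used=1 → run C
t=16: queue=[D,E,G,A] q_used=0 → run D
t=17: queue=[D,E,G,A] q_used=1 → run D
t=18: queue=[E,G,A,D] q_used=0 → run E
t=19: queue=[E,G,A,D] q_used=1 → run E
t=20: queue=[G,A,D,E] q_used=0 → run G
t=21: queue=[G,A,D,E] q_used=1 → run G
t=22: queue=[A,D,E] q_used=0 → run A
t=23: queue=[D,E] q_used=0 → run D
t=24: queue=[D,E] q_used=1 → run D
t=25: queue=[E,D] q_used=0 → run E
t=26: queue=[E,D] q_used=1 → run E
t=27: queue=[D,E] q_used=0 → run D
t=28: queue=[D,E] q_used=1 → run D
t=29: queue=[E] q_used=0 → run E
t=30: queue=[E] q_used=1 → run E
t=31: (idle)
t=32: (idle)
t=33: (idle)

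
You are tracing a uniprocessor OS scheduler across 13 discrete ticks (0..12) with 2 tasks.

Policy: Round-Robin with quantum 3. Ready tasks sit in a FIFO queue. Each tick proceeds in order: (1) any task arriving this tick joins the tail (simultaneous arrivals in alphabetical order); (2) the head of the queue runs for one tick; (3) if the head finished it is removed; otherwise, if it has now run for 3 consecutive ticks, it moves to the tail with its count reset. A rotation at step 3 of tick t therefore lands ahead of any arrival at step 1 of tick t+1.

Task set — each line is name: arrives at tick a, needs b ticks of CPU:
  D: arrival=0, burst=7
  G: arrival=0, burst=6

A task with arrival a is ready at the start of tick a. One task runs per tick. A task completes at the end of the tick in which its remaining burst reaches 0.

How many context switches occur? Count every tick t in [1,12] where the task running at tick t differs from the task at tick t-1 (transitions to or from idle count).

t=0: queue=[D,G] q_used=0 → run D
t=1: queue=[D,G] q_used=1 → run D
t=2: queue=[D,G] q_used=2 → run D
t=3: queue=[G,D] q_used=0 → run G
t=4: queue=[G,D] q_used=1 → run G
t=5: queue=[G,D] q_used=2 → run G
t=6: queue=[D,G] q_used=0 → run D
t=7: queue=[D,G] q_used=1 → run D
t=8: queue=[D,G] q_used=2 → run D
t=9: queue=[G,D] q_used=0 → run G
t=10: queue=[G,D] q_used=1 → run G
t=11: queue=[G,D] q_used=2 → run G
t=12: queue=[D] q_used=0 → run D

context switches = 4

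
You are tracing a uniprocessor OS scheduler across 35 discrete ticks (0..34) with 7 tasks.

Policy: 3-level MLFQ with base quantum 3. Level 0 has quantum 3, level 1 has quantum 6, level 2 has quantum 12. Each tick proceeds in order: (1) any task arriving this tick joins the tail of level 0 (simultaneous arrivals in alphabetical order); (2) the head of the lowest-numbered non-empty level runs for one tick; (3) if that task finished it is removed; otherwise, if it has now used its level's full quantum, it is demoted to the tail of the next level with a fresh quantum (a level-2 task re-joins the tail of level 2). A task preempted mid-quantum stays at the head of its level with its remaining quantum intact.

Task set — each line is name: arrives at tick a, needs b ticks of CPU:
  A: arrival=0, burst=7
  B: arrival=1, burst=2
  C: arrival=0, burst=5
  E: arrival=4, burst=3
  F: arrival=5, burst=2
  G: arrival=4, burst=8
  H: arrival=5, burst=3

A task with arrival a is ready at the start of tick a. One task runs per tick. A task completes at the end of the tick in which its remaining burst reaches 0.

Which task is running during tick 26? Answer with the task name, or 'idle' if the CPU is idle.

t=0: L0/L1/L2 = AC/-/- → run A
t=1: L0/L1/L2 = ACB/-/- → run A
t=2: L0/L1/L2 = ACB/-/- → run A
t=3: L0/L1/L2 = CB/A/- → run C
t=4: L0/L1/L2 = CBEG/A/- → run C
t=5: L0/L1/L2 = CBEGFH/A/- → run C
t=6: L0/L1/L2 = BEGFH/AC/- → run B
t=7: L0/L1/L2 = BEGFH/AC/- → run B
t=8: L0/L1/L2 = EGFH/AC/- → run E
t=9: L0/L1/L2 = EGFH/AC/- → run E
t=10: L0/L1/L2 = EGFH/AC/- → run E
t=11: L0/L1/L2 = GFH/AC/- → run G
t=12: L0/L1/L2 = GFH/AC/- → run G
t=13: L0/L1/L2 = GFH/AC/- → run G
t=14: L0/L1/L2 = FH/ACG/- → run F
t=15: L0/L1/L2 = FH/ACG/- → run F
t=16: L0/L1/L2 = H/ACG/- → run H
t=17: L0/L1/L2 = H/ACG/- → run H
t=18: L0/L1/L2 = H/ACG/- → run H
t=19: L0/L1/L2 = -/ACG/- → run A
t=20: L0/L1/L2 = -/ACG/- → run A
t=21: L0/L1/L2 = -/ACG/- → run A
t=22: L0/L1/L2 = -/ACG/- → run A
t=23: L0/L1/L2 = -/CG/- → run C
t=24: L0/L1/L2 = -/CG/- → run C
t=25: L0/L1/L2 = -/G/- → run G
t=26: L0/L1/L2 = -/G/- → run G
t=27: L0/L1/L2 = -/G/- → run G
t=28: L0/L1/L2 = -/G/- → run G
t=29: L0/L1/L2 = -/G/- → run G
t=30: (idle)
t=31: (idle)
t=32: (idle)
t=33: (idle)
t=34: (idle)

running at tick 26 = G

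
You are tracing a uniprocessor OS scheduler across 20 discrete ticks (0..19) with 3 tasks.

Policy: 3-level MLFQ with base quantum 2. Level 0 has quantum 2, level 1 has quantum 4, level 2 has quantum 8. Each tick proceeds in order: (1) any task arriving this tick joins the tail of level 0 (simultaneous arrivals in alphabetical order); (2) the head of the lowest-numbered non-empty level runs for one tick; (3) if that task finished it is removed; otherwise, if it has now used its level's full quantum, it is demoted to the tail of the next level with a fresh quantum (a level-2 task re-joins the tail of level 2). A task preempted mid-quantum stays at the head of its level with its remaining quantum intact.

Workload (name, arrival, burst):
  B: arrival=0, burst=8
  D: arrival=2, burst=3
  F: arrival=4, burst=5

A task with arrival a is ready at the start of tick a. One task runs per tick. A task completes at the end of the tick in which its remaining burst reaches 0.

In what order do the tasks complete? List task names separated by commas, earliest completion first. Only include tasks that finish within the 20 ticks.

t=0: L0/L1/L2 = B/-/- → run B
t=1: L0/L1/L2 = B/-/- → run B
t=2: L0/L1/L2 = D/B/- → run D
t=3: L0/L1/L2 = D/B/- → run D
t=4: L0/L1/L2 = F/BD/- → run F
t=5: L0/L1/L2 = F/BD/- → run F
t=6: L0/L1/L2 = -/BDF/- → run B
t=7: L0/L1/L2 = -/BDF/- → run B
t=8: L0/L1/L2 = -/BDF/- → run B
t=9: L0/L1/L2 = -/BDF/- → run B
t=10: L0/L1/L2 = -/DF/B → run D
t=11: L0/L1/L2 = -/F/B → run F
t=12: L0/L1/L2 = -/F/B → run F
t=13: L0/L1/L2 = -/F/B → run F
t=14: L0/L1/L2 = -/-/B → run B
t=15: L0/L1/L2 = -/-/B → run B
t=16: (idle)
t=17: (idle)
t=18: (idle)
t=19: (idle)

completion order = D, F, B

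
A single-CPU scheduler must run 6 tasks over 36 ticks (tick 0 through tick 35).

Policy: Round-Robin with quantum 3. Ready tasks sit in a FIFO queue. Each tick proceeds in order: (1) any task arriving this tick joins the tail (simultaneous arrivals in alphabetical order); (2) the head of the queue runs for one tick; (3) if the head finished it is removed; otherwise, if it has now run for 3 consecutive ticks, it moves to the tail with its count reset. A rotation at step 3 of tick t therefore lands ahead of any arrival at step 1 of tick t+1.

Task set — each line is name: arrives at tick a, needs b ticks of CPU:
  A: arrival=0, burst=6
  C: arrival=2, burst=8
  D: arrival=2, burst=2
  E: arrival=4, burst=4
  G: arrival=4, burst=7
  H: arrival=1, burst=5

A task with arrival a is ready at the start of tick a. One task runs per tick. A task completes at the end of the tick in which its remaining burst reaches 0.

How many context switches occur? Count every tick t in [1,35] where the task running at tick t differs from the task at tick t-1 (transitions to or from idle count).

t=0: queue=[A] q_used=0 → run A
t=1: queue=[A,H] q_used=1 → run A
t=2: queue=[A,H,C,D] q_used=2 → run A
t=3: queue=[H,C,D,A] q_used=0 → run H
t=4: queue=[H,C,D,A,E,G] q_used=1 → run H
t=5: queue=[H,C,D,A,E,G] q_used=2 → run H
t=6: queue=[C,D,A,E,G,H] q_used=0 → run C
t=7: queue=[C,D,A,E,G,H] q_used=1 → run C
t=8: queue=[C,D,A,E,G,H] q_used=2 → run C
t=9: queue=[D,A,E,G,H,C] q_used=0 → run D
t=10: queue=[D,A,E,G,H,C] q_used=1 → run D
t=11: queue=[A,E,G,H,C] q_used=0 → run A
t=12: queue=[A,E,G,H,C] q_used=1 → run A
t=13: queue=[A,E,G,H,C] q_used=2 → run A
t=14: queue=[E,G,H,C] q_used=0 → run E
t=15: queue=[E,G,H,C] q_used=1 → run E
t=16: queue=[E,G,H,C] q_used=2 → run E
t=17: queue=[G,H,C,E] q_used=0 → run G
t=18: queue=[G,H,C,E] q_used=1 → run G
t=19: queue=[G,H,C,E] q_used=2 → run G
t=20: queue=[H,C,E,G] q_used=0 → run H
t=21: queue=[H,C,E,G] q_used=1 → run H
t=22: queue=[C,E,G] q_used=0 → run C
t=23: queue=[C,E,G] q_used=1 → run C
t=24: queue=[C,E,G] q_used=2 → run C
t=25: queue=[E,G,C] q_used=0 → run E
t=26: queue=[G,C] q_used=0 → run G
t=27: queue=[G,C] q_used=1 → run G
t=28: queue=[G,C] q_used=2 → run G
t=29: queue=[C,G] q_used=0 → run C
t=30: queue=[C,G] q_used=1 → run C
t=31: queue=[G] q_used=0 → run G
t=32: (idle)
t=33: (idle)
t=34: (idle)
t=35: (idle)

context switches = 13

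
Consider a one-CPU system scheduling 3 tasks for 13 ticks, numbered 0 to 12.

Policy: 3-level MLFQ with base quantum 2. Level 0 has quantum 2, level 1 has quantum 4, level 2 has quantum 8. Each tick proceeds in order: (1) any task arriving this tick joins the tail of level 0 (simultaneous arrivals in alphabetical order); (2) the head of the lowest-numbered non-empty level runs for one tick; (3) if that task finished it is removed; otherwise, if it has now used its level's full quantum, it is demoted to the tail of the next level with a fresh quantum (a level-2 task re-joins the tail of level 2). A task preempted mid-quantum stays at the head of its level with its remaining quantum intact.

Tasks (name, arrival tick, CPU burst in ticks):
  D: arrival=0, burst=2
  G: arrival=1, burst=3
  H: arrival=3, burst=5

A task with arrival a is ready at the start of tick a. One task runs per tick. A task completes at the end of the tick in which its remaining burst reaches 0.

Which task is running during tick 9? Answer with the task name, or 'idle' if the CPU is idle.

running at tick 9 = H

t=0: L0/L1/L2 = D/-/- → run D
t=1: L0/L1/L2 = DG/-/- → run D
t=2: L0/L1/L2 = G/-/- → run G
t=3: L0/L1/L2 = GH/-/- → run G
t=4: L0/L1/L2 = H/G/- → run H
t=5: L0/L1/L2 = H/G/- → run H
t=6: L0/L1/L2 = -/GH/- → run G
t=7: L0/L1/L2 = -/H/- → run H
t=8: L0/L1/L2 = -/H/- → run H
t=9: L0/L1/L2 = -/H/- → run H
t=10: (idle)
t=11: (idle)
t=12: (idle)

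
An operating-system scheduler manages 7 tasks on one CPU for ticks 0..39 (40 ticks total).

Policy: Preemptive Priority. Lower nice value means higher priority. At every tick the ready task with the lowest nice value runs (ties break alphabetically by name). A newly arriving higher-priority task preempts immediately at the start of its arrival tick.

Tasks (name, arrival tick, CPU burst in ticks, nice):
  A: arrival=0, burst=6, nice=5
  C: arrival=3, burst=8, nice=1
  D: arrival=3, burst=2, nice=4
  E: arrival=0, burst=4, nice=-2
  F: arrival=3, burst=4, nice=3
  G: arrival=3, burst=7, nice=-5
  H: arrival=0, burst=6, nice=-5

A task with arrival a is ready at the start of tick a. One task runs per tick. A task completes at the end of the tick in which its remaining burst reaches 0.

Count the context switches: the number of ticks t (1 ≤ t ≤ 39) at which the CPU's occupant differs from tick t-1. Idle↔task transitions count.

context switches = 8

t=0: ready={A,E,H} → run H
t=1: ready={A,E,H} → run H
t=2: ready={A,E,H} → run H
t=3: ready={A,C,D,E,F,G,H} → run G
t=4: ready={A,C,D,E,F,G,H} → run G
t=5: ready={A,C,D,E,F,G,H} → run G
t=6: ready={A,C,D,E,F,G,H} → run G
t=7: ready={A,C,D,E,F,G,H} → run G
t=8: ready={A,C,D,E,F,G,H} → run G
t=9: ready={A,C,D,E,F,G,H} → run G
t=10: ready={A,C,D,E,F,H} → run H
t=11: ready={A,C,D,E,F,H} → run H
t=12: ready={A,C,D,E,F,H} → run H
t=13: ready={A,C,D,E,F} → run E
t=14: ready={A,C,D,E,F} → run E
t=15: ready={A,C,D,E,F} → run E
t=16: ready={A,C,D,E,F} → run E
t=17: ready={A,C,D,F} → run C
t=18: ready={A,C,D,F} → run C
t=19: ready={A,C,D,F} → run C
t=20: ready={A,C,D,F} → run C
t=21: ready={A,C,D,F} → run C
t=22: ready={A,C,D,F} → run C
t=23: ready={A,C,D,F} → run C
t=24: ready={A,C,D,F} → run C
t=25: ready={A,D,F} → run F
t=26: ready={A,D,F} → run F
t=27: ready={A,D,F} → run F
t=28: ready={A,D,F} → run F
t=29: ready={A,D} → run D
t=30: ready={A,D} → run D
t=31: ready={A} → run A
t=32: ready={A} → run A
t=33: ready={A} → run A
t=34: ready={A} → run A
t=35: ready={A} → run A
t=36: ready={A} → run A
t=37: (idle)
t=38: (idle)
t=39: (idle)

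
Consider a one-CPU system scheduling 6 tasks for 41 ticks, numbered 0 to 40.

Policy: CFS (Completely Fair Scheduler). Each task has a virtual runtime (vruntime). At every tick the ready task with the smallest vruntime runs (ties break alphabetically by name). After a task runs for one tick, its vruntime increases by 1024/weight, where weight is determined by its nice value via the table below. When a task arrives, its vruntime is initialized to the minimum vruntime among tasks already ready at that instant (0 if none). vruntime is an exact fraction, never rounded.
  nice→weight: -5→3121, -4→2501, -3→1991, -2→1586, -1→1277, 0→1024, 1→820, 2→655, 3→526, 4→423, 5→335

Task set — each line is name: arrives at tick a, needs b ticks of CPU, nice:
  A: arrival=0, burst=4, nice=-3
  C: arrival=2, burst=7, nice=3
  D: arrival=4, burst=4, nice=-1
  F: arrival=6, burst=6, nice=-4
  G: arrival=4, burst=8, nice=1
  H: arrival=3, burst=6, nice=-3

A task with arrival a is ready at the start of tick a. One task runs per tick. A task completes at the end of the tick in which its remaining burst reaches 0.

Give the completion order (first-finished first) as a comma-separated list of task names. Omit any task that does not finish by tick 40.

completion order = A, F, D, H, G, C

t=0: vr[A=0] → run A
t=1: vr[A=1024/1991] → run A
t=2: vr[A=2048/1991 C=2048/1991] → run A
t=3: vr[A=3072/1991 C=2048/1991 H=2048/1991] → run C
t=4: vr[A=3072/1991 C=1558016/523633 D=2048/1991 G=2048/1991 H=2048/1991] → run D
t=5: vr[A=3072/1991 C=1558016/523633 D=4654080/2542507 G=2048/1991 H=2048/1991] → run G
t=6: vr[A=3072/1991 C=1558016/523633 D=4654080/2542507 F=2048/1991 G=929536/408155 H=2048/1991] → run F
t=7: vr[A=3072/1991 C=1558016/523633 D=4654080/2542507 F=7160832/4979491 G=929536/408155 H=2048/1991] → run H
t=8: vr[A=3072/1991 C=1558016/523633 D=4654080/2542507 F=7160832/4979491 G=929536/408155 H=3072/1991] → run F
t=9: vr[A=3072/1991 C=1558016/523633 D=4654080/2542507 F=9199616/4979491 G=929536/408155 H=3072/1991] → run A
t=10: vr[C=1558016/523633 D=4654080/2542507 F=9199616/4979491 G=929536/408155 H=3072/1991] → run H
t=11: vr[C=1558016/523633 D=4654080/2542507 F=9199616/4979491 G=929536/408155 H=4096/1991] → run D
t=12: vr[C=1558016/523633 D=6692864/2542507 F=9199616/4979491 G=929536/408155 H=4096/1991] → run F
t=13: vr[C=1558016/523633 D=6692864/2542507 F=11238400/4979491 G=929536/408155 H=4096/1991] → run H
t=14: vr[C=1558016/523633 D=6692864/2542507 F=11238400/4979491 G=929536/408155 H=5120/1991] → run F
t=15: vr[C=1558016/523633 D=6692864/2542507 F=13277184/4979491 G=929536/408155 H=5120/1991] → run G
t=16: vr[C=1558016/523633 D=6692864/2542507 F=13277184/4979491 G=1439232/408155 H=5120/1991] → run H
t=17: vr[C=1558016/523633 D=6692864/2542507 F=13277184/4979491 G=1439232/408155 H=6144/1991] → run D
t=18: vr[C=1558016/523633 D=8731648/2542507 F=13277184/4979491 G=1439232/408155 H=6144/1991] → run F
t=19: vr[C=1558016/523633 D=8731648/2542507 F=15315968/4979491 G=1439232/408155 H=6144/1991] → run C
t=20: vr[C=2577408/523633 D=8731648/2542507 F=15315968/4979491 G=1439232/408155 H=6144/1991] → run F
t=21: vr[C=2577408/523633 D=8731648/2542507 G=1439232/408155 H=6144/1991] → run H
t=22: vr[C=2577408/523633 D=8731648/2542507 G=1439232/408155 H=7168/1991] → run D
t=23: vr[C=2577408/523633 G=1439232/408155 H=7168/1991] → run G
t=24: vr[C=2577408/523633 G=1948928/408155 H=7168/1991] → run H
t=25: vr[C=2577408/523633 G=1948928/408155] → run G
t=26: vr[C=2577408/523633 G=2458624/408155] → run C
t=27: vr[C=3596800/523633 G=2458624/408155] → run G
t=28: vr[C=3596800/523633 G=593664/81631] → run C
t=29: vr[C=4616192/523633 G=593664/81631] → run G
t=30: vr[C=4616192/523633 G=3478016/408155] → run G
t=31: vr[C=4616192/523633 G=3987712/408155] → run C
t=32: vr[C=5635584/523633 G=3987712/408155] → run G
t=33: vr[C=5635584/523633] → run C
t=34: vr[C=6654976/523633] → run C
t=35: (idle)
t=36: (idle)
t=37: (idle)
t=38: (idle)
t=39: (idle)
t=40: (idle)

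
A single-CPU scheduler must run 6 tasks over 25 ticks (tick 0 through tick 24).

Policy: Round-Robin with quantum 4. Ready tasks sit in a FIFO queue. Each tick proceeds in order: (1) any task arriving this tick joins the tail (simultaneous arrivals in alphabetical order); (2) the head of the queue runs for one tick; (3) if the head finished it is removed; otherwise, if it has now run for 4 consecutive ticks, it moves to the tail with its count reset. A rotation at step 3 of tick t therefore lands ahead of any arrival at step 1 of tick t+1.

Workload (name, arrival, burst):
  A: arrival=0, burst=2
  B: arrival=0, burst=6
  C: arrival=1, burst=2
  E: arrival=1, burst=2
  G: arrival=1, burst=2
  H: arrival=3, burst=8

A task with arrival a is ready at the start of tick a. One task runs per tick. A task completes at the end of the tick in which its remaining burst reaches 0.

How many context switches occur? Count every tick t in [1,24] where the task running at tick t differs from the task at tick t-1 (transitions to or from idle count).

t=0: queue=[A,B] q_used=0 → run A
t=1: queue=[A,B,C,E,G] q_used=1 → run A
t=2: queue=[B,C,E,G] q_used=0 → run B
t=3: queue=[B,C,E,G,H] q_used=1 → run B
t=4: queue=[B,C,E,G,H] q_used=2 → run B
t=5: queue=[B,C,E,G,H] q_used=3 → run B
t=6: queue=[C,E,G,H,B] q_used=0 → run C
t=7: queue=[C,E,G,H,B] q_used=1 → run C
t=8: queue=[E,G,H,B] q_used=0 → run E
t=9: queue=[E,G,H,B] q_used=1 → run E
t=10: queue=[G,H,B] q_used=0 → run G
t=11: queue=[G,H,B] q_used=1 → run G
t=12: queue=[H,B] q_used=0 → run H
t=13: queue=[H,B] q_used=1 → run H
t=14: queue=[H,B] q_used=2 → run H
t=15: queue=[H,B] q_used=3 → run H
t=16: queue=[B,H] q_used=0 → run B
t=17: queue=[B,H] q_used=1 → run B
t=18: queue=[H] q_used=0 → run H
t=19: queue=[H] q_used=1 → run H
t=20: queue=[H] q_used=2 → run H
t=21: queue=[H] q_used=3 → run H
t=22: (idle)
t=23: (idle)
t=24: (idle)

context switches = 8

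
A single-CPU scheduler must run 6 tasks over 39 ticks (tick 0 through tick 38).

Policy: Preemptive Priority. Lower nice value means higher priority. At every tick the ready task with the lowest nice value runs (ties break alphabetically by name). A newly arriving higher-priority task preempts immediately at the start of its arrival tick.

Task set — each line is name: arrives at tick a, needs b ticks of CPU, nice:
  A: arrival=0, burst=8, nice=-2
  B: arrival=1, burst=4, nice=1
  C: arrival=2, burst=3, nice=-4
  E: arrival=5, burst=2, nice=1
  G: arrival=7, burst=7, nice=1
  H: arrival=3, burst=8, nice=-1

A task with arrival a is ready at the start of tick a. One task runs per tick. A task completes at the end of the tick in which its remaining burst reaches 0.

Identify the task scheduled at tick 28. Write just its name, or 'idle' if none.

running at tick 28 = G

t=0: ready={A} → run A
t=1: ready={A,B} → run A
t=2: ready={A,B,C} → run C
t=3: ready={A,B,C,H} → run C
t=4: ready={A,B,C,H} → run C
t=5: ready={A,B,E,H} → run A
t=6: ready={A,B,E,H} → run A
t=7: ready={A,B,E,G,H} → run A
t=8: ready={A,B,E,G,H} → run A
t=9: ready={A,B,E,G,H} → run A
t=10: ready={A,B,E,G,H} → run A
t=11: ready={B,E,G,H} → run H
t=12: ready={B,E,G,H} → run H
t=13: ready={B,E,G,H} → run H
t=14: ready={B,E,G,H} → run H
t=15: ready={B,E,G,H} → run H
t=16: ready={B,E,G,H} → run H
t=17: ready={B,E,G,H} → run H
t=18: ready={B,E,G,H} → run H
t=19: ready={B,E,G} → run B
t=20: ready={B,E,G} → run B
t=21: ready={B,E,G} → run B
t=22: ready={B,E,G} → run B
t=23: ready={E,G} → run E
t=24: ready={E,G} → run E
t=25: ready={G} → run G
t=26: ready={G} → run G
t=27: ready={G} → run G
t=28: ready={G} → run G
t=29: ready={G} → run G
t=30: ready={G} → run G
t=31: ready={G} → run G
t=32: (idle)
t=33: (idle)
t=34: (idle)
t=35: (idle)
t=36: (idle)
t=37: (idle)
t=38: (idle)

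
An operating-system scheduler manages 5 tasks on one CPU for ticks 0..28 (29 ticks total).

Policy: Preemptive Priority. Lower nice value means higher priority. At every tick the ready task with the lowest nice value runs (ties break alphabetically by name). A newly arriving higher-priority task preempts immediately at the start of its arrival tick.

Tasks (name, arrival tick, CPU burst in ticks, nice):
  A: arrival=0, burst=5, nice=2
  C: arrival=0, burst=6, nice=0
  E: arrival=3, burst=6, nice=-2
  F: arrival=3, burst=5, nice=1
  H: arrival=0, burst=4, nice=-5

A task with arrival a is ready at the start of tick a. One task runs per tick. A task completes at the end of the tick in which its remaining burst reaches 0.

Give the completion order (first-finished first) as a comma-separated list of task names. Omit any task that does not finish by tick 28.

completion order = H, E, C, F, A

t=0: ready={A,C,H} → run H
t=1: ready={A,C,H} → run H
t=2: ready={A,C,H} → run H
t=3: ready={A,C,E,F,H} → run H
t=4: ready={A,C,E,F} → run E
t=5: ready={A,C,E,F} → run E
t=6: ready={A,C,E,F} → run E
t=7: ready={A,C,E,F} → run E
t=8: ready={A,C,E,F} → run E
t=9: ready={A,C,E,F} → run E
t=10: ready={A,C,F} → run C
t=11: ready={A,C,F} → run C
t=12: ready={A,C,F} → run C
t=13: ready={A,C,F} → run C
t=14: ready={A,C,F} → run C
t=15: ready={A,C,F} → run C
t=16: ready={A,F} → run F
t=17: ready={A,F} → run F
t=18: ready={A,F} → run F
t=19: ready={A,F} → run F
t=20: ready={A,F} → run F
t=21: ready={A} → run A
t=22: ready={A} → run A
t=23: ready={A} → run A
t=24: ready={A} → run A
t=25: ready={A} → run A
t=26: (idle)
t=27: (idle)
t=28: (idle)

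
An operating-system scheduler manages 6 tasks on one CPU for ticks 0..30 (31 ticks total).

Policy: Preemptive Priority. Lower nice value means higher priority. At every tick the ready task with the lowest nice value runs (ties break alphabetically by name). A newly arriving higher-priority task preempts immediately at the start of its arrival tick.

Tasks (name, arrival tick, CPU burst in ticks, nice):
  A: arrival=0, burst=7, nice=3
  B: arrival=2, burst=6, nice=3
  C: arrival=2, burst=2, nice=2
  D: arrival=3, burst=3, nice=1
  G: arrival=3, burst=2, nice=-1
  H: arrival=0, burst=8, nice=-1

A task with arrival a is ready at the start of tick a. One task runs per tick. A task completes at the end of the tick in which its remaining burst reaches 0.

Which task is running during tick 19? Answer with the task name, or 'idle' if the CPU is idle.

running at tick 19 = A

t=0: ready={A,H} → run H
t=1: ready={A,H} → run H
t=2: ready={A,B,C,H} → run H
t=3: ready={A,B,C,D,G,H} → run G
t=4: ready={A,B,C,D,G,H} → run G
t=5: ready={A,B,C,D,H} → run H
t=6: ready={A,B,C,D,H} → run H
t=7: ready={A,B,C,D,H} → run H
t=8: ready={A,B,C,D,H} → run H
t=9: ready={A,B,C,D,H} → run H
t=10: ready={A,B,C,D} → run D
t=11: ready={A,B,C,D} → run D
t=12: ready={A,B,C,D} → run D
t=13: ready={A,B,C} → run C
t=14: ready={A,B,C} → run C
t=15: ready={A,B} → run A
t=16: ready={A,B} → run A
t=17: ready={A,B} → run A
t=18: ready={A,B} → run A
t=19: ready={A,B} → run A
t=20: ready={A,B} → run A
t=21: ready={A,B} → run A
t=22: ready={B} → run B
t=23: ready={B} → run B
t=24: ready={B} → run B
t=25: ready={B} → run B
t=26: ready={B} → run B
t=27: ready={B} → run B
t=28: (idle)
t=29: (idle)
t=30: (idle)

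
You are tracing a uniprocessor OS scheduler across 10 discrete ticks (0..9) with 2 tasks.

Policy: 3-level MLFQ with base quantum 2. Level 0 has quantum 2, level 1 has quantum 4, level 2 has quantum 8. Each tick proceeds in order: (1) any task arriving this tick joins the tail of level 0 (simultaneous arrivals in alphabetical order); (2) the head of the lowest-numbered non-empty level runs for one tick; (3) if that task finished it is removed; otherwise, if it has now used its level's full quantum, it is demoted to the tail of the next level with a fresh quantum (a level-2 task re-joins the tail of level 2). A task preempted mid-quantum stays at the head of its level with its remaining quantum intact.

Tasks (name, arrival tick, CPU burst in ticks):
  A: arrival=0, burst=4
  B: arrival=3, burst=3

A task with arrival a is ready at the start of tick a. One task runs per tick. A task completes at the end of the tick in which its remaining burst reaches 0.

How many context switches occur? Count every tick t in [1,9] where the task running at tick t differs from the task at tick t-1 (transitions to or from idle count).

context switches = 4

t=0: L0/L1/L2 = A/-/- → run A
t=1: L0/L1/L2 = A/-/- → run A
t=2: L0/L1/L2 = -/A/- → run A
t=3: L0/L1/L2 = B/A/- → run B
t=4: L0/L1/L2 = B/A/- → run B
t=5: L0/L1/L2 = -/AB/- → run A
t=6: L0/L1/L2 = -/B/- → run B
t=7: (idle)
t=8: (idle)
t=9: (idle)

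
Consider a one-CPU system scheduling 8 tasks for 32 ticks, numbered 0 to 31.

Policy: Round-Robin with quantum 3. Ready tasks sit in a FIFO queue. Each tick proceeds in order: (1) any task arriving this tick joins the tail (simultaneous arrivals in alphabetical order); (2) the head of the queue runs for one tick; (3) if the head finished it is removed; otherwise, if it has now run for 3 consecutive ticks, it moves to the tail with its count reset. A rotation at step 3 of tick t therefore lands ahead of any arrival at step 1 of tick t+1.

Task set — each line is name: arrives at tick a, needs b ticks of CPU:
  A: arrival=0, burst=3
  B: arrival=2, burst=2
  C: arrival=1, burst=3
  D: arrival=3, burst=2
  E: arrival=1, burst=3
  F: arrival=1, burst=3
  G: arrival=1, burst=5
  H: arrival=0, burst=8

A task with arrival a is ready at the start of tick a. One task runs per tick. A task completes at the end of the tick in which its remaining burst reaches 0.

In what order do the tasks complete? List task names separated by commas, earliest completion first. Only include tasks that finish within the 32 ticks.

t=0: queue=[A,H] q_used=0 → run A
t=1: queue=[A,H,C,E,F,G] q_used=1 → run A
t=2: queue=[A,H,C,E,F,G,B] q_used=2 → run A
t=3: queue=[H,C,E,F,G,B,D] q_used=0 → run H
t=4: queue=[H,C,E,F,G,B,D] q_used=1 → run H
t=5: queue=[H,C,E,F,G,B,D] q_used=2 → run H
t=6: queue=[C,E,F,G,B,D,H] q_used=0 → run C
t=7: queue=[C,E,F,G,B,D,H] q_used=1 → run C
t=8: queue=[C,E,F,G,B,D,H] q_used=2 → run C
t=9: queue=[E,F,G,B,D,H] q_used=0 → run E
t=10: queue=[E,F,G,B,D,H] q_used=1 → run E
t=11: queue=[E,F,G,B,D,H] q_used=2 → run E
t=12: queue=[F,G,B,D,H] q_used=0 → run F
t=13: queue=[F,G,B,D,H] q_used=1 → run F
t=14: queue=[F,G,B,D,H] q_used=2 → run F
t=15: queue=[G,B,D,H] q_used=0 → run G
t=16: queue=[G,B,D,H] q_used=1 → run G
t=17: queue=[G,B,D,H] q_used=2 → run G
t=18: queue=[B,D,H,G] q_used=0 → run B
t=19: queue=[B,D,H,G] q_used=1 → run B
t=20: queue=[D,H,G] q_used=0 → run D
t=21: queue=[D,H,G] q_used=1 → run D
t=22: queue=[H,G] q_used=0 → run H
t=23: queue=[H,G] q_used=1 → run H
t=24: queue=[H,G] q_used=2 → run H
t=25: queue=[G,H] q_used=0 → run G
t=26: queue=[G,H] q_used=1 → run G
t=27: queue=[H] q_used=0 → run H
t=28: queue=[H] q_used=1 → run H
t=29: (idle)
t=30: (idle)
t=31: (idle)

completion order = A, C, E, F, B, D, G, H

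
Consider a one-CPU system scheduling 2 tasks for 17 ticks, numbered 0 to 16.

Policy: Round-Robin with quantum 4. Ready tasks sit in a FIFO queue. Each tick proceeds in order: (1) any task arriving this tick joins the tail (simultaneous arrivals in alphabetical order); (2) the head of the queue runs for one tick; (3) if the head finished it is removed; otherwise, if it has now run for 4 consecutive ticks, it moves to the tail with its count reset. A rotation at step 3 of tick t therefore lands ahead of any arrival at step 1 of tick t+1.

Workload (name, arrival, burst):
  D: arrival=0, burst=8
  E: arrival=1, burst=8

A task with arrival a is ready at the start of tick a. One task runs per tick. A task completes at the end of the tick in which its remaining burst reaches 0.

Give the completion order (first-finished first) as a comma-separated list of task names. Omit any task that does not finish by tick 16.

t=0: queue=[D] q_used=0 → run D
t=1: queue=[D,E] q_used=1 → run D
t=2: queue=[D,E] q_used=2 → run D
t=3: queue=[D,E] q_used=3 → run D
t=4: queue=[E,D] q_used=0 → run E
t=5: queue=[E,D] q_used=1 → run E
t=6: queue=[E,D] q_used=2 → run E
t=7: queue=[E,D] q_used=3 → run E
t=8: queue=[D,E] q_used=0 → run D
t=9: queue=[D,E] q_used=1 → run D
t=10: queue=[D,E] q_used=2 → run D
t=11: queue=[D,E] q_used=3 → run D
t=12: queue=[E] q_used=0 → run E
t=13: queue=[E] q_used=1 → run E
t=14: queue=[E] q_used=2 → run E
t=15: queue=[E] q_used=3 → run E
t=16: (idle)

completion order = D, E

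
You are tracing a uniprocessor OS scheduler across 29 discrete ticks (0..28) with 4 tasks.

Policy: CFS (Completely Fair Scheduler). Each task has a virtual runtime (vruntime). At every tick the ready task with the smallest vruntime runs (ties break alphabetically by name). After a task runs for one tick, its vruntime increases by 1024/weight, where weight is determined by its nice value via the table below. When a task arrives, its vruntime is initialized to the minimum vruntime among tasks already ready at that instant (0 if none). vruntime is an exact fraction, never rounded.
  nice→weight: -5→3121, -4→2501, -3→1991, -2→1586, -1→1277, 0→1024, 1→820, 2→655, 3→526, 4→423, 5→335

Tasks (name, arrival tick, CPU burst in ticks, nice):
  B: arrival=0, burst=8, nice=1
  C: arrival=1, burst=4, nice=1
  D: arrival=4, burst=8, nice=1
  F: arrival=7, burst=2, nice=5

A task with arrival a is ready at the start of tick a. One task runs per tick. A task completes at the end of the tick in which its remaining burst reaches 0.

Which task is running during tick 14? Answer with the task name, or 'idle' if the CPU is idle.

t=0: vr[B=0] → run B
t=1: vr[B=256/205 C=256/205] → run B
t=2: vr[B=512/205 C=256/205] → run C
t=3: vr[B=512/205 C=512/205] → run B
t=4: vr[B=768/205 C=512/205 D=512/205] → run C
t=5: vr[B=768/205 C=768/205 D=512/205] → run D
t=6: vr[B=768/205 C=768/205 D=768/205] → run B
t=7: vr[B=1024/205 C=768/205 D=768/205 F=768/205] → run C
t=8: vr[B=1024/205 C=1024/205 D=768/205 F=768/205] → run D
t=9: vr[B=1024/205 C=1024/205 D=1024/205 F=768/205] → run F
t=10: vr[B=1024/205 C=1024/205 D=1024/205 F=18688/2747] → run B
t=11: vr[B=256/41 C=1024/205 D=1024/205 F=18688/2747] → run C
t=12: vr[B=256/41 D=1024/205 F=18688/2747] → run D
t=13: vr[B=256/41 D=256/41 F=18688/2747] → run B
t=14: vr[B=1536/205 D=256/41 F=18688/2747] → run D
t=15: vr[B=1536/205 D=1536/205 F=18688/2747] → run F
t=16: vr[B=1536/205 D=1536/205] → run B
t=17: vr[B=1792/205 D=1536/205] → run D
t=18: vr[B=1792/205 D=1792/205] → run B
t=19: vr[D=1792/205] → run D
t=20: vr[D=2048/205] → run D
t=21: vr[D=2304/205] → run D
t=22: (idle)
t=23: (idle)
t=24: (idle)
t=25: (idle)
t=26: (idle)
t=27: (idle)
t=28: (idle)

running at tick 14 = D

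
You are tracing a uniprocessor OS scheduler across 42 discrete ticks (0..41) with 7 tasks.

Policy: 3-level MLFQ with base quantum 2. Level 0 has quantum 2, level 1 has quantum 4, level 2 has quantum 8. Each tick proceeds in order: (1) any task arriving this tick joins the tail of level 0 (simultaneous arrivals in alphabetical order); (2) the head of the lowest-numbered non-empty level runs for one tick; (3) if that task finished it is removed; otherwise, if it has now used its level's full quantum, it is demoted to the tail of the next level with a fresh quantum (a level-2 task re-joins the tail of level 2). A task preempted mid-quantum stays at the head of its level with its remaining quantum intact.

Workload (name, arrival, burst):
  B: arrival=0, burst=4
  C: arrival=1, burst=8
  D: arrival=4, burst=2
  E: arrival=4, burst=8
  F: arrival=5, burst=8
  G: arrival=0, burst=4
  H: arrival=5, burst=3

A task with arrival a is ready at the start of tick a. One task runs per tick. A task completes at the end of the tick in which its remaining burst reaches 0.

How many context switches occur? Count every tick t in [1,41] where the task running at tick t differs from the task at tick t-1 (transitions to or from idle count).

context switches = 16

t=0: L0/L1/L2 = BG/-/- → run B
t=1: L0/L1/L2 = BGC/-/- → run B
t=2: L0/L1/L2 = GC/B/- → run G
t=3: L0/L1/L2 = GC/B/- → run G
t=4: L0/L1/L2 = CDE/BG/- → run C
t=5: L0/L1/L2 = CDEFH/BG/- → run C
t=6: L0/L1/L2 = DEFH/BGC/- → run D
t=7: L0/L1/L2 = DEFH/BGC/- → run D
t=8: L0/L1/L2 = EFH/BGC/- → run E
t=9: L0/L1/L2 = EFH/BGC/- → run E
t=10: L0/L1/L2 = FH/BGCE/- → run F
t=11: L0/L1/L2 = FH/BGCE/- → run F
t=12: L0/L1/L2 = H/BGCEF/- → run H
t=13: L0/L1/L2 = H/BGCEF/- → run H
t=14: L0/L1/L2 = -/BGCEFH/- → run B
t=15: L0/L1/L2 = -/BGCEFH/- → run B
t=16: L0/L1/L2 = -/GCEFH/- → run G
t=17: L0/L1/L2 = -/GCEFH/- → run G
t=18: L0/L1/L2 = -/CEFH/- → run C
t=19: L0/L1/L2 = -/CEFH/- → run C
t=20: L0/L1/L2 = -/CEFH/- → run C
t=21: L0/L1/L2 = -/CEFH/- → run C
t=22: L0/L1/L2 = -/EFH/C → run E
t=23: L0/L1/L2 = -/EFH/C → run E
t=24: L0/L1/L2 = -/EFH/C → run E
t=25: L0/L1/L2 = -/EFH/C → run E
t=26: L0/L1/L2 = -/FH/CE → run F
t=27: L0/L1/L2 = -/FH/CE → run F
t=28: L0/L1/L2 = -/FH/CE → run F
t=29: L0/L1/L2 = -/FH/CE → run F
t=30: L0/L1/L2 = -/H/CEF → run H
t=31: L0/L1/L2 = -/-/CEF → run C
t=32: L0/L1/L2 = -/-/CEF → run C
t=33: L0/L1/L2 = -/-/EF → run E
t=34: L0/L1/L2 = -/-/EF → run E
t=35: L0/L1/L2 = -/-/F → run F
t=36: L0/L1/L2 = -/-/F → run F
t=37: (idle)
t=38: (idle)
t=39: (idle)
t=40: (idle)
t=41: (idle)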